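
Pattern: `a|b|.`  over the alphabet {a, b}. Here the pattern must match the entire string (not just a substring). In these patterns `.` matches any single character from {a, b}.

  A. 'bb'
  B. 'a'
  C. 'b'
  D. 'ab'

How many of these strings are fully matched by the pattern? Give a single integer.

2

A → no match
B → match
C → match
D → no match
Total matched: 2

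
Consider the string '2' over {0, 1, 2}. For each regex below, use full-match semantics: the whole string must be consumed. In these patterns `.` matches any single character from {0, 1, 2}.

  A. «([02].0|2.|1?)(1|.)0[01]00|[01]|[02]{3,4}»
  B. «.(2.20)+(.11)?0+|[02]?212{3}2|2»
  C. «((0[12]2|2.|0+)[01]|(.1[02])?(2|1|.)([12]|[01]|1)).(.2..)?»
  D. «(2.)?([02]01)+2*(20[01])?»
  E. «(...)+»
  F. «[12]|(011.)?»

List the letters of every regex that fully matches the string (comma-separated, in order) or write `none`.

B, F

A → no match
B → match
C → no match
D → no match
E → no match
F → match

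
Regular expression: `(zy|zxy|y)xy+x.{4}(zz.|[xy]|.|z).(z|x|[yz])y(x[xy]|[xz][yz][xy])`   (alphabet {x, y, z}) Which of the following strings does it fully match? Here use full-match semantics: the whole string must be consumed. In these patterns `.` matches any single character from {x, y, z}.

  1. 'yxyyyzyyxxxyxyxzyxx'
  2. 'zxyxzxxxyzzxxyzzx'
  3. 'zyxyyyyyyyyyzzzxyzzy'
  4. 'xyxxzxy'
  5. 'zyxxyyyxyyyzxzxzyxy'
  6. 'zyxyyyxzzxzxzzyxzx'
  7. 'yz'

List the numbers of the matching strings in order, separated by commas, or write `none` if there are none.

6

1 → no match
2 → no match
3 → no match
4 → no match
5 → no match
6 → match
7 → no match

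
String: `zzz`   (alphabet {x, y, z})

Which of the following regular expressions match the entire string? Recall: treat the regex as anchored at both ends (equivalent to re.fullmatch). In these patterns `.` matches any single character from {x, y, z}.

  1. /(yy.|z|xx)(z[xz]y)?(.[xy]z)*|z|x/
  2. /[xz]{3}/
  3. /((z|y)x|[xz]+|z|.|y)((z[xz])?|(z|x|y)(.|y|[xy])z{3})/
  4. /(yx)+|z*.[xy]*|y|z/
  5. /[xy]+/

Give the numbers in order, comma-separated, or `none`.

2, 3, 4

1 → no match
2 → match
3 → match
4 → match
5 → no match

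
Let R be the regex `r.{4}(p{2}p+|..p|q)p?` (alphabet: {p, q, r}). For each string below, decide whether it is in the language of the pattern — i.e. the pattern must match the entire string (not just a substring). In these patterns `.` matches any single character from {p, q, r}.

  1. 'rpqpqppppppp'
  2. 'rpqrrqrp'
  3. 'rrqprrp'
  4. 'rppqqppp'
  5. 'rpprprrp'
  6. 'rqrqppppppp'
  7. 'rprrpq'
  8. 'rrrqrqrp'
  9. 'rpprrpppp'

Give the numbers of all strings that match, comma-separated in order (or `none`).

1 → match
2 → match
3 → no match
4 → match
5 → match
6 → match
7 → match
8 → match
9 → match

1, 2, 4, 5, 6, 7, 8, 9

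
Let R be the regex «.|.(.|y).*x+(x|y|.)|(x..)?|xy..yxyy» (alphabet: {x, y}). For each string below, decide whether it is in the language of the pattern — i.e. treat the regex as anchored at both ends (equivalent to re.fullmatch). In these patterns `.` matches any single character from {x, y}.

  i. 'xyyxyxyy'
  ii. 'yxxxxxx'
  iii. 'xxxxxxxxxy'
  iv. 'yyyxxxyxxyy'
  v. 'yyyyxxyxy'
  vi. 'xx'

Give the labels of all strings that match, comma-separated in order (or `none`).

i, ii, iii, v

i → match
ii → match
iii → match
iv → no match
v → match
vi → no match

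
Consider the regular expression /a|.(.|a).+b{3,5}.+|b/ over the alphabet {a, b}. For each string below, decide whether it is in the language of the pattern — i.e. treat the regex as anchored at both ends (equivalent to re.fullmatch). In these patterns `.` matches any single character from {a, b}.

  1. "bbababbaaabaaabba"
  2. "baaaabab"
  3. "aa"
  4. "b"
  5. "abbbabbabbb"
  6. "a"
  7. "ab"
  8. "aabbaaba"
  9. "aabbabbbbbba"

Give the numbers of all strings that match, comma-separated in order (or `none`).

4, 6, 9

1 → no match
2 → no match
3 → no match
4 → match
5 → no match
6 → match
7 → no match
8 → no match
9 → match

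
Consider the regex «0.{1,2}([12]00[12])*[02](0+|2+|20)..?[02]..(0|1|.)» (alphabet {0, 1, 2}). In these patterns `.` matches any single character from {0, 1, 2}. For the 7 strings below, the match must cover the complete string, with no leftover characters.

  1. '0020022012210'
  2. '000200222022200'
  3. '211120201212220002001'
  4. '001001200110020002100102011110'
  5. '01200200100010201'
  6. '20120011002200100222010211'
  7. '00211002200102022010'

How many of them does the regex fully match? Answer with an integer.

1 → match
2 → match
3 → no match — must start with '0'
4 → no match
5 → no match
6 → no match — must start with '0'
7 → no match
Total matched: 2

2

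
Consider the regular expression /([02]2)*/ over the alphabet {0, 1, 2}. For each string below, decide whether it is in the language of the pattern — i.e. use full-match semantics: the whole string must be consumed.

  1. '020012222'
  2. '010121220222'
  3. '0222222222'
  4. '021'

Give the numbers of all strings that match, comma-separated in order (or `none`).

1. '020012222' → no match
2. '010121220222' → no match
3. '0222222222' → match
4. '021' → no match

3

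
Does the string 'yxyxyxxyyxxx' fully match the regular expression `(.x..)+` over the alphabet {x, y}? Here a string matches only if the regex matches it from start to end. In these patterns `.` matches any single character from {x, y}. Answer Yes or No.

Yes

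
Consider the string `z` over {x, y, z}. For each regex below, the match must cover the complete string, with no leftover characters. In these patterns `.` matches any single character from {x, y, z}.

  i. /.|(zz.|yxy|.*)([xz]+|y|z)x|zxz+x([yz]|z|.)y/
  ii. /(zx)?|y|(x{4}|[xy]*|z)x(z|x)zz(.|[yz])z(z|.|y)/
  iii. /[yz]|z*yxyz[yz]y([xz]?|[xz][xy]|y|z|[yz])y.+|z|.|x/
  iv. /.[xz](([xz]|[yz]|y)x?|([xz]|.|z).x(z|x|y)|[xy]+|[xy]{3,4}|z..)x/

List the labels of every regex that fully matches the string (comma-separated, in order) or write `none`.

i, iii

i → match
ii → no match
iii → match
iv → no match — must end with `x`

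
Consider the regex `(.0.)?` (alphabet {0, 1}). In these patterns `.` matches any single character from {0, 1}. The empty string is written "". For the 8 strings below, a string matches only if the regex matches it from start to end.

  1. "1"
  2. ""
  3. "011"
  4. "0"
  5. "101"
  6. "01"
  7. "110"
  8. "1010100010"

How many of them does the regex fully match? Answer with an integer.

2

1 → no match
2 → match
3 → no match
4 → no match
5 → match
6 → no match
7 → no match
8 → no match
Total matched: 2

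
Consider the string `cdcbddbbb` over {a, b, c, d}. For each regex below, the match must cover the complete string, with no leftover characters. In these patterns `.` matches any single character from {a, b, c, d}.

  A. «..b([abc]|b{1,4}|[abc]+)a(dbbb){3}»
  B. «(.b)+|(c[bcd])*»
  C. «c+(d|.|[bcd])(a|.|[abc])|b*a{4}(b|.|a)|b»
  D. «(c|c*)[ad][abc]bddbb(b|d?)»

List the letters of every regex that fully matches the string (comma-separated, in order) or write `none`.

A → no match
B → no match
C → no match
D → match

D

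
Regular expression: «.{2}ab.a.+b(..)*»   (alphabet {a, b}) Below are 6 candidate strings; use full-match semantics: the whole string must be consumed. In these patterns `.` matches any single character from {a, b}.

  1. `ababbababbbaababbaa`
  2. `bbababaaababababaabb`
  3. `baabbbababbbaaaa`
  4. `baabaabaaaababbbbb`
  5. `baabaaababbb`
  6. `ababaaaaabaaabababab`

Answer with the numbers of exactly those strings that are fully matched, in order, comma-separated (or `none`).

1 → match
2 → no match
3 → no match
4 → match
5 → match
6 → match

1, 4, 5, 6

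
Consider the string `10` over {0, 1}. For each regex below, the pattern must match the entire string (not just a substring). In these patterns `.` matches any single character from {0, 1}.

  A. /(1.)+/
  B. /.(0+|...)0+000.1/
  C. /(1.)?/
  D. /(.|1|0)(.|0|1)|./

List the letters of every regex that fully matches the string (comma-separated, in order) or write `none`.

A → match
B → no match — must end with `1`
C → match
D → match

A, C, D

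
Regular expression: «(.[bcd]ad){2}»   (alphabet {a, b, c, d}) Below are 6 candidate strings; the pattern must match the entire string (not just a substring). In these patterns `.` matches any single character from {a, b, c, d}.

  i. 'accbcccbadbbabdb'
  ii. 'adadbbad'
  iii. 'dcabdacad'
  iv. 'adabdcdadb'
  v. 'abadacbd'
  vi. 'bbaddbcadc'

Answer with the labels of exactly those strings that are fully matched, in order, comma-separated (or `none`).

ii

i → no match — must end with 'ad'
ii. 'adadbbad' → match
iii. 'dcabdacad' → no match
iv. 'adabdcdadb' → no match — must end with 'ad'
v. 'abadacbd' → no match — must end with 'ad'
vi. 'bbaddbcadc' → no match — must end with 'ad'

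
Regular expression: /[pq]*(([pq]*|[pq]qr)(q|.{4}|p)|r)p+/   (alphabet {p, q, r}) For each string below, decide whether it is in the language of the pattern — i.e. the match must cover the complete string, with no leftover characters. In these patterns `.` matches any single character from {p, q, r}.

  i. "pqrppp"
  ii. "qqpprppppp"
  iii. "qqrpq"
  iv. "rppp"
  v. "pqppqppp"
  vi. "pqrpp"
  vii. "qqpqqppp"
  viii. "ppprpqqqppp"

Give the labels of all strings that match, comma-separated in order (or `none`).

i → match
ii → match
iii → no match — must end with "p"
iv → match
v → match
vi → match
vii → match
viii → no match

i, ii, iv, v, vi, vii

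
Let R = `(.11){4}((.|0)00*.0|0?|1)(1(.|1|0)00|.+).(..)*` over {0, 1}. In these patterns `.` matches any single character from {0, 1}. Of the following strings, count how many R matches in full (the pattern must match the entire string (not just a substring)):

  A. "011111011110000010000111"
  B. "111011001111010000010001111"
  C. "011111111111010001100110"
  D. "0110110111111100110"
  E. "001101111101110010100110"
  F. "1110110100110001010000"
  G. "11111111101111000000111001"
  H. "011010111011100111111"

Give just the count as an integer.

3

A → no match
B → no match
C → match
D → match
E → no match
F → no match
G → match
H → no match
Total matched: 3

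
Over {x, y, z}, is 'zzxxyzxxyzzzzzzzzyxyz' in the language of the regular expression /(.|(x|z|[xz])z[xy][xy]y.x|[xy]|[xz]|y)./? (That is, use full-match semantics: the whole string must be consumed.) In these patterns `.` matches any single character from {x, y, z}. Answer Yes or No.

No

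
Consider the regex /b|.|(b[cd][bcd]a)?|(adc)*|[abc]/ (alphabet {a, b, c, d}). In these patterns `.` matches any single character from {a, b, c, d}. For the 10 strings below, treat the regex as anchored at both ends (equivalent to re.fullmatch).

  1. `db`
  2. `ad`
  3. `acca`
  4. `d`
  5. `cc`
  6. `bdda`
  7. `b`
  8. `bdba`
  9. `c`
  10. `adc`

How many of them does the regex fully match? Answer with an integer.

1. `db` → no match
2. `ad` → no match
3. `acca` → no match
4. `d` → match
5. `cc` → no match
6. `bdda` → match
7. `b` → match
8. `bdba` → match
9. `c` → match
10. `adc` → match
Total matched: 6

6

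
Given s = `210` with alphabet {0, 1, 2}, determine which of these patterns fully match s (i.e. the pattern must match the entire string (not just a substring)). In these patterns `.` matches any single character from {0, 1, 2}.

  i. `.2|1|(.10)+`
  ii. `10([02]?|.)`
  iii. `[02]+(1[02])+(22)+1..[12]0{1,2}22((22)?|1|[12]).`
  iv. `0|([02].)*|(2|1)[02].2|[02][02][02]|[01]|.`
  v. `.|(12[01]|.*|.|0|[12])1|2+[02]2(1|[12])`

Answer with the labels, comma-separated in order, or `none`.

i → match
ii → no match — must start with `10`
iii → no match
iv → no match
v → no match

i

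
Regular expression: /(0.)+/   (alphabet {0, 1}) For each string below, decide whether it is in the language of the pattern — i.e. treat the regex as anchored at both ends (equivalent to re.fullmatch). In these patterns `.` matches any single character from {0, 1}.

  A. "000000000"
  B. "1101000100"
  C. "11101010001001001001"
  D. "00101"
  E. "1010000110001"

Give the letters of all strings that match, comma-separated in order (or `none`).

none

A → no match
B → no match — must start with "0"
C → no match — must start with "0"
D → no match
E → no match — must start with "0"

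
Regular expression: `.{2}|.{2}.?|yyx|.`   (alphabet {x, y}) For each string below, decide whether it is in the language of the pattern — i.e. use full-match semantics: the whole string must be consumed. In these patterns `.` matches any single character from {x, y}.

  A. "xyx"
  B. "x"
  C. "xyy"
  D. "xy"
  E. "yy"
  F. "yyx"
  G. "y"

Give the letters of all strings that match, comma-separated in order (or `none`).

A, B, C, D, E, F, G

A → match
B → match
C → match
D → match
E → match
F → match
G → match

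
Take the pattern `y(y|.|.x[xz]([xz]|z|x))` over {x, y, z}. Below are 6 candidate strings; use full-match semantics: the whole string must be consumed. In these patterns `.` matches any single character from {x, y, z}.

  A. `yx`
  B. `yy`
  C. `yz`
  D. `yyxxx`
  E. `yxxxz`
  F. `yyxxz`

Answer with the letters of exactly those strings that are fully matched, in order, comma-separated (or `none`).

A, B, C, D, E, F

A → match
B → match
C → match
D → match
E → match
F → match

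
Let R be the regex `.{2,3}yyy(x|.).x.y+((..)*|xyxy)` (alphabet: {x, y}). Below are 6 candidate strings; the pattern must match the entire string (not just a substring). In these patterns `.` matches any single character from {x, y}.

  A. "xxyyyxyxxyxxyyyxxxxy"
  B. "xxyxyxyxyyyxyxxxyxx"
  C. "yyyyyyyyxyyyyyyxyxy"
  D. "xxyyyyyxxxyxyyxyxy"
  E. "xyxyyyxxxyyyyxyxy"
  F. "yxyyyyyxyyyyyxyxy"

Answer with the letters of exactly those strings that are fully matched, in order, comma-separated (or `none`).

A, C, E, F

A → match
B → no match
C → match
D → no match
E → match
F → match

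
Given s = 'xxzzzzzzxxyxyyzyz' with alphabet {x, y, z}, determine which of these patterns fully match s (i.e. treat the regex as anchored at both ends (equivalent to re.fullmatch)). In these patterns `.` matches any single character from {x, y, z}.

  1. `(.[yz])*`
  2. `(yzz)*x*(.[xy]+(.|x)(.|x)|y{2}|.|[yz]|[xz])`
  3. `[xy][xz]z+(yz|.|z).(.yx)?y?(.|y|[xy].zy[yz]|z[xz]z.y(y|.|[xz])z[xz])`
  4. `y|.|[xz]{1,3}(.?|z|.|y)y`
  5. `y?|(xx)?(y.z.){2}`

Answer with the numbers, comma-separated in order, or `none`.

3

1 → no match
2 → no match
3 → match
4 → no match
5 → no match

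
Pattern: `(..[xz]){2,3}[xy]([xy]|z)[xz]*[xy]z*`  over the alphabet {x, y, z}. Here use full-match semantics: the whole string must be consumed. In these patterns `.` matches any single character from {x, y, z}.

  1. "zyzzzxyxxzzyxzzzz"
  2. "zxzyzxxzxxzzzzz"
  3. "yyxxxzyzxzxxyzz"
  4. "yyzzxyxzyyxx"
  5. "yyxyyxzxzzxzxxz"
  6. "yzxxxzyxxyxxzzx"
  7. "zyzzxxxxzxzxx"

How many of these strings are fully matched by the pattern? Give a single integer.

1 → no match
2 → match
3 → match
4 → no match
5 → no match
6 → match
7 → match
Total matched: 4

4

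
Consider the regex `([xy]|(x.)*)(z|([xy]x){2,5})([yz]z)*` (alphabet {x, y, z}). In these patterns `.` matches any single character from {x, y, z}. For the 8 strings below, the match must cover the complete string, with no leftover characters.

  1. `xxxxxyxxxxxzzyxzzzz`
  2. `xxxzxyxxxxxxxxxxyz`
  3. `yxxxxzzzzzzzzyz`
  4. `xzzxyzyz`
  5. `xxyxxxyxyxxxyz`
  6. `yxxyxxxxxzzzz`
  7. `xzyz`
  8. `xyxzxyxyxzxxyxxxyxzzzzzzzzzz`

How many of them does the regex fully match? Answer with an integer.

1 → no match
2 → match
3 → match
4 → no match
5 → match
6 → match
7 → match
8 → match
Total matched: 6

6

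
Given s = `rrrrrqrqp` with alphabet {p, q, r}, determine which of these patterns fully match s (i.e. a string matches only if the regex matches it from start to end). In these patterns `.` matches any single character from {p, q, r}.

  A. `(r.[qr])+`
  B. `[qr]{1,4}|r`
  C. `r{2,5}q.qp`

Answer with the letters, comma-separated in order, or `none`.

C

A → no match
B → no match
C → match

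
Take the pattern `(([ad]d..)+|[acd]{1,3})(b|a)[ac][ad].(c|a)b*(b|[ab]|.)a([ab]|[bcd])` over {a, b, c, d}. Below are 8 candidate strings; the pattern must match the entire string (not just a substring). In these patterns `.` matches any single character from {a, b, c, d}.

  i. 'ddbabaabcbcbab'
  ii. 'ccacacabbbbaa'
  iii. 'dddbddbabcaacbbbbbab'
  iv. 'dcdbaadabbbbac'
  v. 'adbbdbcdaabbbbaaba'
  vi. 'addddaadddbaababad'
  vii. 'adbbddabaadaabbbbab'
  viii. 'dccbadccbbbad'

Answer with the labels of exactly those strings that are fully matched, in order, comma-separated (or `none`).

i → no match
ii → match
iii → match
iv → match
v → no match
vi → no match
vii → match
viii → match

ii, iii, iv, vii, viii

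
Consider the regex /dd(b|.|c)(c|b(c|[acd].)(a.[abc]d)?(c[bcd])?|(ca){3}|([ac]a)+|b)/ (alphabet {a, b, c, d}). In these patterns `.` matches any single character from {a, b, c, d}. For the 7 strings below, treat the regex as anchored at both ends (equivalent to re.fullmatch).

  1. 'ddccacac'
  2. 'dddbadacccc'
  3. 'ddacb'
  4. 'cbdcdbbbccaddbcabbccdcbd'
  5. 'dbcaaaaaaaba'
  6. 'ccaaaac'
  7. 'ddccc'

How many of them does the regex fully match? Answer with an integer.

0

1. 'ddccacac' → no match
2. 'dddbadacccc' → no match
3. 'ddacb' → no match
4 → no match — must start with 'dd'
5. 'dbcaaaaaaaba' → no match — must start with 'dd'
6. 'ccaaaac' → no match — must start with 'dd'
7. 'ddccc' → no match
Total matched: 0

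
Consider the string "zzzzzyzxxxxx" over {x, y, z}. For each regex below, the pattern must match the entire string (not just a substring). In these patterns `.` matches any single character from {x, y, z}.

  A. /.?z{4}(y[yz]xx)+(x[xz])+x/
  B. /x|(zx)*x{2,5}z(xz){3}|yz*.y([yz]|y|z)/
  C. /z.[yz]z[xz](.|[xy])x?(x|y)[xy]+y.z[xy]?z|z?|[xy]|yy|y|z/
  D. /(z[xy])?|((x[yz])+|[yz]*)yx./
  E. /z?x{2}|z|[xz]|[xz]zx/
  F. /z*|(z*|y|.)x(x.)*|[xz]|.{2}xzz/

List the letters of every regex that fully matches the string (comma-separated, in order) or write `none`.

A

A → match
B → no match
C → no match
D → no match
E → no match
F → no match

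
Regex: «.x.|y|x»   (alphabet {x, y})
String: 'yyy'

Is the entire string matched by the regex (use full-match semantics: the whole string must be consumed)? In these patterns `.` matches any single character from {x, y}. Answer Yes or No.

No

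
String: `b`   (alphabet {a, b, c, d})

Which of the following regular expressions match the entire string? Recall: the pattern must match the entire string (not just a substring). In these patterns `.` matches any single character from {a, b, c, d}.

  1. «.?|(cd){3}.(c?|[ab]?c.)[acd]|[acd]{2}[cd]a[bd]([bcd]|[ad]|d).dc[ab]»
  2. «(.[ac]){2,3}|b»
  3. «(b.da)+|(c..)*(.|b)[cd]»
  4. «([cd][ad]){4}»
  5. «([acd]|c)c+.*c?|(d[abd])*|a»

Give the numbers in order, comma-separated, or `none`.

1, 2

1 → match
2 → match
3 → no match
4 → no match
5 → no match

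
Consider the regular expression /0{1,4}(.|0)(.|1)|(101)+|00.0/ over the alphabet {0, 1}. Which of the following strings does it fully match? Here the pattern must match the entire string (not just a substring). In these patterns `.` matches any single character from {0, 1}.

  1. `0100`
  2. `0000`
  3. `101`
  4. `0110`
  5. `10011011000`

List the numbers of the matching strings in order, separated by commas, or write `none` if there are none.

1 → no match
2 → match
3 → match
4 → no match
5 → no match

2, 3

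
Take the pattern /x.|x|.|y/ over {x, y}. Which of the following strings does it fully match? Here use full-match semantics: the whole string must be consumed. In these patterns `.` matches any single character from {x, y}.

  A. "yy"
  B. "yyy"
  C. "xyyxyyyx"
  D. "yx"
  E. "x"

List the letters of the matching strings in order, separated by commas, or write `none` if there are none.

A → no match
B → no match
C → no match
D → no match
E → match

E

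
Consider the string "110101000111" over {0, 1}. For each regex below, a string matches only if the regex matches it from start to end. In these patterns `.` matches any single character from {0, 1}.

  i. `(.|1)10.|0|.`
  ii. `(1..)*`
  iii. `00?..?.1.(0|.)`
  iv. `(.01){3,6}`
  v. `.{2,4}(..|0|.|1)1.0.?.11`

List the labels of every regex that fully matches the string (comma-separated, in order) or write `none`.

i → no match
ii → no match
iii → no match — must start with "0"
iv → no match — must end with "01"
v → match

v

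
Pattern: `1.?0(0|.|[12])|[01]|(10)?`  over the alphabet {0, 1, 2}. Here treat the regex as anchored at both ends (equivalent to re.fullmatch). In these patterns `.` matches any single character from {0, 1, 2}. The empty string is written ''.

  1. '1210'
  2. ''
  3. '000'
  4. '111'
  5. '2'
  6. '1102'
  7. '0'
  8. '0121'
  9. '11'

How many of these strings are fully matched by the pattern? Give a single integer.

3

1 → no match
2 → match
3 → no match
4 → no match
5 → no match
6 → match
7 → match
8 → no match
9 → no match
Total matched: 3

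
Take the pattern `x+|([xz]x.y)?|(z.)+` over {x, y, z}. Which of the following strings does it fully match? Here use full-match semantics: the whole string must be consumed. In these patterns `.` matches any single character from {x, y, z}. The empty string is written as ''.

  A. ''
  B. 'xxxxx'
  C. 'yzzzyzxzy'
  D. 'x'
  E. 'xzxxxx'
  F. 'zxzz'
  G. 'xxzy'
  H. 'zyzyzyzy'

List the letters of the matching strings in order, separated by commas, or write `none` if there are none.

A, B, D, F, G, H

A → match
B → match
C → no match
D → match
E → no match
F → match
G → match
H → match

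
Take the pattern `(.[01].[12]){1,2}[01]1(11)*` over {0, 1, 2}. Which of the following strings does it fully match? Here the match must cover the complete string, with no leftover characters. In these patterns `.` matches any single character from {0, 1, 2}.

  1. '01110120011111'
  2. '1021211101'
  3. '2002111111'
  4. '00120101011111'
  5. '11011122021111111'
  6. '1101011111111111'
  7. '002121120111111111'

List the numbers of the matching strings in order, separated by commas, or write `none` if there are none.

2, 3, 4, 6, 7

1 → no match
2 → match
3 → match
4 → match
5 → no match
6 → match
7 → match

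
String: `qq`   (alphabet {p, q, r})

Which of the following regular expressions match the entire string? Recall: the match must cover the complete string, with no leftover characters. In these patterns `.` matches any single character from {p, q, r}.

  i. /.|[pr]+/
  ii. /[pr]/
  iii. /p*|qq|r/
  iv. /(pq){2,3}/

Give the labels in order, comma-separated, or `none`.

iii

i → no match
ii → no match
iii → match
iv → no match — must start with `pq`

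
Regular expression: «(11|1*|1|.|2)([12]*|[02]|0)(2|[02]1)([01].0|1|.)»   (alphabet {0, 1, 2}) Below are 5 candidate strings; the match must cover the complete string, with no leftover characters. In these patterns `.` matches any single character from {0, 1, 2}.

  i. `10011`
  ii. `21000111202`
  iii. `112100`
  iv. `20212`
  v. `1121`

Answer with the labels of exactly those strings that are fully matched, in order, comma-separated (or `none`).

i. `10011` → match
ii. `21000111202` → no match
iii. `112100` → match
iv. `20212` → match
v. `1121` → match

i, iii, iv, v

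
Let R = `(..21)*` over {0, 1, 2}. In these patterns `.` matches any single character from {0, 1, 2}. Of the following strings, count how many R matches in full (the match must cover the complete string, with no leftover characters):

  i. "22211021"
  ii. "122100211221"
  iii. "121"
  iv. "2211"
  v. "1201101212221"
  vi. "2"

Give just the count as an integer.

2

i → match
ii → match
iii → no match
iv → no match
v → no match
vi → no match
Total matched: 2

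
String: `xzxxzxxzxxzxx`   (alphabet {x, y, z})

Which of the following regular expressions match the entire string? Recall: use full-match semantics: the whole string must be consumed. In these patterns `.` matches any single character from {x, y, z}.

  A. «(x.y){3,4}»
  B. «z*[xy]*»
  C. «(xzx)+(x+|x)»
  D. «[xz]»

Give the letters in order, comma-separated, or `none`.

A → no match — must end with `y`
B → no match
C → match
D → no match

C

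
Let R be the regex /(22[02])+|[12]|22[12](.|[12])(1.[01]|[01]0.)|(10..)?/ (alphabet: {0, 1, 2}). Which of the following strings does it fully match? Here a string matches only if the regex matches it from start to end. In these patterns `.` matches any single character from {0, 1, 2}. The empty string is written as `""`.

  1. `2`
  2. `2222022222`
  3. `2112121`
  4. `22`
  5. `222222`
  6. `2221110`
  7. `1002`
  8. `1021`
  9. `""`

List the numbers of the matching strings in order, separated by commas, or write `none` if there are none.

1, 5, 6, 7, 8, 9

1 → match
2 → no match
3 → no match
4 → no match
5 → match
6 → match
7 → match
8 → match
9 → match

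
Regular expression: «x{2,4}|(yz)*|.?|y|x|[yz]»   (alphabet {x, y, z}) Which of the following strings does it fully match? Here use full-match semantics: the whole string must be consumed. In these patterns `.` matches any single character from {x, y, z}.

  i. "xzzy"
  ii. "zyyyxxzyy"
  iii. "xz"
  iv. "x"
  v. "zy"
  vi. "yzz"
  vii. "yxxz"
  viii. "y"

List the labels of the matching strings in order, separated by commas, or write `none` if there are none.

iv, viii

i → no match
ii → no match
iii → no match
iv → match
v → no match
vi → no match
vii → no match
viii → match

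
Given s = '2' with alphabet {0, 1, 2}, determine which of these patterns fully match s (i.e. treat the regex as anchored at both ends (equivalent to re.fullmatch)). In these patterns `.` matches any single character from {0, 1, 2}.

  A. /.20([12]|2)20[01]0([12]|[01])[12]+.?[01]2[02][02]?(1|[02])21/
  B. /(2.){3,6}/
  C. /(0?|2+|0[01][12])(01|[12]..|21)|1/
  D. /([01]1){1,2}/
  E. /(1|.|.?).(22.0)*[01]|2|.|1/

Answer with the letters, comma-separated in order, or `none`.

E

A → no match — must end with '21'
B → no match
C → no match
D → no match — must end with '1'
E → match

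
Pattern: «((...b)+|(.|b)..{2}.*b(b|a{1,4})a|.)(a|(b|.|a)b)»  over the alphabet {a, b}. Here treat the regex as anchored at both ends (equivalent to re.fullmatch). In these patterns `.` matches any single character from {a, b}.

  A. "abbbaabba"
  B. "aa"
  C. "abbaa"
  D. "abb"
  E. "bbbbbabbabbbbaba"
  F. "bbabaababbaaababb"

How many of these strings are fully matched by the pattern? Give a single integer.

3

A → match
B → match
C → no match
D → match
E → no match
F → no match
Total matched: 3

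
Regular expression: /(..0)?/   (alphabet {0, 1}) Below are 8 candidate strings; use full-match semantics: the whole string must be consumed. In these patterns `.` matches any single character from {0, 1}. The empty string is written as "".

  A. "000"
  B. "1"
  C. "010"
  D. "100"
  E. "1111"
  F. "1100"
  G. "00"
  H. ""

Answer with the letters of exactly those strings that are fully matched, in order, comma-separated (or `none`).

A. "000" → match
B. "1" → no match
C. "010" → match
D. "100" → match
E. "1111" → no match
F. "1100" → no match
G. "00" → no match
H. "" → match

A, C, D, H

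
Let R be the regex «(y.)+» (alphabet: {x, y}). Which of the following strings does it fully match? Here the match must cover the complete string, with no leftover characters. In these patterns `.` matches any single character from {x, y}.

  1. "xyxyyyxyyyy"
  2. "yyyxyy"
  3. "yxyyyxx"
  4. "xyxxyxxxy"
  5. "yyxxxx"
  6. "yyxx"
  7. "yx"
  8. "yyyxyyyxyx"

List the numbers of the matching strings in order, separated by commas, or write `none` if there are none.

2, 7, 8

1 → no match — must start with "y"
2 → match
3 → no match
4 → no match — must start with "y"
5 → no match
6 → no match
7 → match
8 → match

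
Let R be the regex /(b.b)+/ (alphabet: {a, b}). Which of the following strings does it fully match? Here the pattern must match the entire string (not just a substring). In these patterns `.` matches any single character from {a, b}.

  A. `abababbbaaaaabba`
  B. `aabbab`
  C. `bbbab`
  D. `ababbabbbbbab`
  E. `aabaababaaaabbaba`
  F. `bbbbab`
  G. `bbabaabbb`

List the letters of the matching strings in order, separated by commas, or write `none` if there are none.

F

A → no match — must start with `b`
B → no match — must start with `b`
C → no match
D → no match — must start with `b`
E → no match — must start with `b`
F → match
G → no match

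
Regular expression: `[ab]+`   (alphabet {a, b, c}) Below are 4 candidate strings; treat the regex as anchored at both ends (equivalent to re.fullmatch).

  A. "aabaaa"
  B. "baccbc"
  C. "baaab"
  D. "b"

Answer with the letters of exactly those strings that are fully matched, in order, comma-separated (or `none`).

A → match
B → no match
C → match
D → match

A, C, D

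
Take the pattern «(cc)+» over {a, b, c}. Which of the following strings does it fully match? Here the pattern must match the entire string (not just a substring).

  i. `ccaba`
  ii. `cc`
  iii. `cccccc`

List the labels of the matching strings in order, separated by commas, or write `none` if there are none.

i. `ccaba` → no match — must end with `cc`
ii. `cc` → match
iii. `cccccc` → match

ii, iii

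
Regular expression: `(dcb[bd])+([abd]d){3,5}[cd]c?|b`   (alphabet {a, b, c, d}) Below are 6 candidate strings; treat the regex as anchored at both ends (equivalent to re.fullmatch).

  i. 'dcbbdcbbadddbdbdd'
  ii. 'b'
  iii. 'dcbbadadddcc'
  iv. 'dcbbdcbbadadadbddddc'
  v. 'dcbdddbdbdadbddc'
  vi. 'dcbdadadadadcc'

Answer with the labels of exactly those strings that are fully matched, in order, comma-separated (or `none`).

i → match
ii. 'b' → match
iii. 'dcbbadadddcc' → match
iv → match
v → match
vi → match

i, ii, iii, iv, v, vi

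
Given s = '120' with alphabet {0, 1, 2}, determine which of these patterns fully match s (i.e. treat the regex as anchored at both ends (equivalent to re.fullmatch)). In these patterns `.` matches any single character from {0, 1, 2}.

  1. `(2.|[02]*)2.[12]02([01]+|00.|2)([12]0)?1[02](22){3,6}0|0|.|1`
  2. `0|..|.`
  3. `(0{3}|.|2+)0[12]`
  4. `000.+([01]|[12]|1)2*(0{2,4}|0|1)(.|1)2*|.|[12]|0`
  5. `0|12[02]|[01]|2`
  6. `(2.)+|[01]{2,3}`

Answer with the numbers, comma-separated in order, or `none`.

5

1 → no match
2 → no match
3 → no match
4 → no match
5 → match
6 → no match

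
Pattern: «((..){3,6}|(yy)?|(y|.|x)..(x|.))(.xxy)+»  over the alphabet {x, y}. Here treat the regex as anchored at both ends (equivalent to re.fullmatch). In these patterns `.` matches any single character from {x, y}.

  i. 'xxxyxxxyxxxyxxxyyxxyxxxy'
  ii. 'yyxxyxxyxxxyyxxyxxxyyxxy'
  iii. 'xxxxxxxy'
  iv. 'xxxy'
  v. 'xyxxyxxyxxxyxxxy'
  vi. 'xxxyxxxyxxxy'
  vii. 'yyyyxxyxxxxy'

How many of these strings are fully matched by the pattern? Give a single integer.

7

i → match
ii → match
iii. 'xxxxxxxy' → match
iv. 'xxxy' → match
v → match
vi. 'xxxyxxxyxxxy' → match
vii. 'yyyyxxyxxxxy' → match
Total matched: 7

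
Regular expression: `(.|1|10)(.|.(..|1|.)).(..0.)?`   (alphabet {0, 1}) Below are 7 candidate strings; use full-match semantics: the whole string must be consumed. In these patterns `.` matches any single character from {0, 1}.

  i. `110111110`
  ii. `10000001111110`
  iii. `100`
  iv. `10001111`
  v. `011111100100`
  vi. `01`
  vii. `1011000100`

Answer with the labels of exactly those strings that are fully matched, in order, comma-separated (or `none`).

i → no match
ii → no match
iii → match
iv → no match
v → no match
vi → no match
vii → match

iii, vii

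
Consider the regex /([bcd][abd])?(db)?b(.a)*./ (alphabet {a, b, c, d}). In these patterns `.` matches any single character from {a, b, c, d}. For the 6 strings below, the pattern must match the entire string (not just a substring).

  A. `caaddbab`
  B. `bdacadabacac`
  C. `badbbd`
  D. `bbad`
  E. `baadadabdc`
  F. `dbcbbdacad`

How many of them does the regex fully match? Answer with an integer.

3

A → no match
B → match
C → match
D → match
E → no match
F → no match
Total matched: 3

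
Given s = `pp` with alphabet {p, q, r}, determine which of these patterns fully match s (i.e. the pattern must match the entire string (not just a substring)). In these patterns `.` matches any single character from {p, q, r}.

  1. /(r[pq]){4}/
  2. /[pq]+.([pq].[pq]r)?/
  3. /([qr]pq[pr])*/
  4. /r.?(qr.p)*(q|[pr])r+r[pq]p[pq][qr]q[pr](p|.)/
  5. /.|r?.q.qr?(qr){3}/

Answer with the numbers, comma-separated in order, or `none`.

1 → no match — must start with `r`
2 → match
3 → no match
4 → no match — must start with `r`
5 → no match

2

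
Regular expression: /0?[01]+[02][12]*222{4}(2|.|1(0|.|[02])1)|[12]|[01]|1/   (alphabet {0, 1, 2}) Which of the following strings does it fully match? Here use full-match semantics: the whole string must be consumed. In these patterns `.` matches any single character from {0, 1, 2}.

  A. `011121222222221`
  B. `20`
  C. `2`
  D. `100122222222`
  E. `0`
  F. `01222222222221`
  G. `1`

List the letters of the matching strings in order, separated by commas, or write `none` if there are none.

A, C, D, E, F, G

A → match
B → no match
C → match
D → match
E → match
F → match
G → match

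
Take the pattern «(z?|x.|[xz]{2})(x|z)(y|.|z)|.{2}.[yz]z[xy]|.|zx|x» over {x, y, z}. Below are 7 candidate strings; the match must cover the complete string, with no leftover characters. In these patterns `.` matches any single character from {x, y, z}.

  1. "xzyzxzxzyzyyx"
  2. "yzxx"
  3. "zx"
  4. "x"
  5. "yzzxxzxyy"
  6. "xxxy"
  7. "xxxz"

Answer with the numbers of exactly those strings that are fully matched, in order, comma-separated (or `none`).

3, 4, 6, 7

1 → no match
2 → no match
3 → match
4 → match
5 → no match
6 → match
7 → match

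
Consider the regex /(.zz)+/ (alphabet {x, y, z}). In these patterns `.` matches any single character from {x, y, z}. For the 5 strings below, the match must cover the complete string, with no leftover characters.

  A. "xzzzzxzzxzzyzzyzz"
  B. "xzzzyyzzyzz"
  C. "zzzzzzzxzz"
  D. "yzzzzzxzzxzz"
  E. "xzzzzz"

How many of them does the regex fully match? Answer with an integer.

A → no match
B. "xzzzyyzzyzz" → no match
C. "zzzzzzzxzz" → no match
D. "yzzzzzxzzxzz" → match
E. "xzzzzz" → match
Total matched: 2

2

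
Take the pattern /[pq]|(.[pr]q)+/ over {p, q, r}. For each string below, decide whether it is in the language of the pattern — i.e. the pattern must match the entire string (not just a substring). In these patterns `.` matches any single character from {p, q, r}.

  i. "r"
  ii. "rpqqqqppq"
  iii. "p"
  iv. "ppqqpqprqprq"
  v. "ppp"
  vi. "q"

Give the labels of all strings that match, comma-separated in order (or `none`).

iii, iv, vi

i → no match
ii → no match
iii → match
iv → match
v → no match
vi → match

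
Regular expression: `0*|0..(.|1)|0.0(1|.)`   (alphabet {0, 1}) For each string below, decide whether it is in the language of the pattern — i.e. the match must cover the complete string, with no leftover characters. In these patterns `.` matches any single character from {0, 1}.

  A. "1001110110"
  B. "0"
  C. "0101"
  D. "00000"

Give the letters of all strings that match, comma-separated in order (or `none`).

B, C, D

A → no match
B → match
C → match
D → match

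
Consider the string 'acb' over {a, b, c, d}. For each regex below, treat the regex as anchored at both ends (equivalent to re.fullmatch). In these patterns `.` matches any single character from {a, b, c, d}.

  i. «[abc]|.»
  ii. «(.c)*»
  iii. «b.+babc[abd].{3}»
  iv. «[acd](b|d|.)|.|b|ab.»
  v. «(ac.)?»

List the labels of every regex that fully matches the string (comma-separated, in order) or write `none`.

i → no match
ii → no match
iii → no match — must start with 'b'
iv → no match
v → match

v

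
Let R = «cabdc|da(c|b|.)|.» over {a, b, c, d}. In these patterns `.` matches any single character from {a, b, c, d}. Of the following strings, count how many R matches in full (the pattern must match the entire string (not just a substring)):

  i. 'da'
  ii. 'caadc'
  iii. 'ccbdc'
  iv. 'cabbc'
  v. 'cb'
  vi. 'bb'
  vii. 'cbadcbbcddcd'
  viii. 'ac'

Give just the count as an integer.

i → no match
ii → no match
iii → no match
iv → no match
v → no match
vi → no match
vii → no match
viii → no match
Total matched: 0

0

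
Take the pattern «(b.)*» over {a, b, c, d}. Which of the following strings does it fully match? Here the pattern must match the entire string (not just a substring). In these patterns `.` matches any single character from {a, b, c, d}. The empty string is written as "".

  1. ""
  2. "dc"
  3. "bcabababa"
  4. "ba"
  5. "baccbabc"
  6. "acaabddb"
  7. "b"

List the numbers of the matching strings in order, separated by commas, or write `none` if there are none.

1, 4

1. "" → match
2. "dc" → no match
3. "bcabababa" → no match
4. "ba" → match
5. "baccbabc" → no match
6. "acaabddb" → no match
7. "b" → no match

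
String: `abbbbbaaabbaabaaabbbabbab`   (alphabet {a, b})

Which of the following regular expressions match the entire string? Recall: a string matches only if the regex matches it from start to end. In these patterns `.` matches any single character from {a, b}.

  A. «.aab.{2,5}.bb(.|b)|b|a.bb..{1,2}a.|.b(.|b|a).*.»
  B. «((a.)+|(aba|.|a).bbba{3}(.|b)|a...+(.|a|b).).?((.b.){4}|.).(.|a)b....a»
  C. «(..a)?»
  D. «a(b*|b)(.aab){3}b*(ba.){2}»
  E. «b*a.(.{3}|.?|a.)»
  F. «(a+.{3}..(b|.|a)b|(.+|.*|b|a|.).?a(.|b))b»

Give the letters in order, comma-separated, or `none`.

A, D

A → match
B → no match — must end with `a`
C → no match
D → match
E → no match
F → no match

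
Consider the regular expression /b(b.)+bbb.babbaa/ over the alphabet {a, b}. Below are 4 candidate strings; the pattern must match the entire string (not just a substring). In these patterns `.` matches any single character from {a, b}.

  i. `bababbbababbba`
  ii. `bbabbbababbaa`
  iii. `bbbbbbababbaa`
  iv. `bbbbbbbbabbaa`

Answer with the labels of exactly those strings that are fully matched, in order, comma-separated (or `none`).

i → no match — must start with `bb`
ii → match
iii → match
iv → match

ii, iii, iv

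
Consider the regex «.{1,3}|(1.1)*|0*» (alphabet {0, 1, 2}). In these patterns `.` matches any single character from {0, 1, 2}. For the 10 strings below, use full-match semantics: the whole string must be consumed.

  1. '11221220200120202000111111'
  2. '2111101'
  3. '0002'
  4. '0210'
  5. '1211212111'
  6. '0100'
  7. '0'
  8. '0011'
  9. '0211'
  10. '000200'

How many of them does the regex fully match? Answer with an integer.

1

1 → no match
2. '2111101' → no match
3. '0002' → no match
4. '0210' → no match
5. '1211212111' → no match
6. '0100' → no match
7. '0' → match
8. '0011' → no match
9. '0211' → no match
10. '000200' → no match
Total matched: 1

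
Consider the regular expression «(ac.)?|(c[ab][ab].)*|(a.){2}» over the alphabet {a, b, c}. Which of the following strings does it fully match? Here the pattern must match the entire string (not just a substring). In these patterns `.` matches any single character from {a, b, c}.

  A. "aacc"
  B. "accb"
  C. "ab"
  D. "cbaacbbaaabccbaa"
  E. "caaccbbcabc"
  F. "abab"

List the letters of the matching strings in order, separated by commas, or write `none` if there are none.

F

A → no match
B → no match
C → no match
D → no match
E → no match
F → match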